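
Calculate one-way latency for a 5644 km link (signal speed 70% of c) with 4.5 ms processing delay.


Speed = 0.7 * 3e5 km/s = 210000 km/s
Propagation delay = 5644 / 210000 = 0.0269 s = 26.8762 ms
Processing delay = 4.5 ms
Total one-way latency = 31.3762 ms


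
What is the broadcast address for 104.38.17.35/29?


Network: 104.38.17.32/29
Host bits = 3
Set all host bits to 1:
Broadcast: 104.38.17.39


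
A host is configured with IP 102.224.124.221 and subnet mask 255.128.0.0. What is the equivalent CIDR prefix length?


Binary: 11111111.10000000.00000000.00000000
Count leading 1s
Prefix: /9


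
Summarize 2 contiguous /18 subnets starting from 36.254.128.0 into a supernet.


Original prefix: /18
Number of subnets: 2 = 2^1
New prefix = 18 - 1 = 17
Supernet: 36.254.128.0/17


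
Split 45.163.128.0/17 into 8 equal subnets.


New prefix = 17 + 3 = 20
Each subnet has 4096 addresses
  45.163.128.0/20
  45.163.144.0/20
  45.163.160.0/20
  45.163.176.0/20
  45.163.192.0/20
  45.163.208.0/20
  45.163.224.0/20
  45.163.240.0/20
Subnets: 45.163.128.0/20, 45.163.144.0/20, 45.163.160.0/20, 45.163.176.0/20, 45.163.192.0/20, 45.163.208.0/20, 45.163.224.0/20, 45.163.240.0/20


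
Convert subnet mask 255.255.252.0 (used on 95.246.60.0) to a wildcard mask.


Subnet mask: 255.255.252.0
Wildcard = 255.255.255.255 - subnet mask
255 - 255 = 0
255 - 255 = 0
255 - 252 = 3
255 - 0 = 255
Wildcard: 0.0.3.255


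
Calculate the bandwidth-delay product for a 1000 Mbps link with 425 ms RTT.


BDP = bandwidth * RTT
= 1000 Mbps * 425 ms
= 1000 * 1e6 * 425 / 1000 bits
= 425000000 bits
= 53125000 bytes
= 51879.8828 KB
BDP = 425000000 bits (53125000 bytes)


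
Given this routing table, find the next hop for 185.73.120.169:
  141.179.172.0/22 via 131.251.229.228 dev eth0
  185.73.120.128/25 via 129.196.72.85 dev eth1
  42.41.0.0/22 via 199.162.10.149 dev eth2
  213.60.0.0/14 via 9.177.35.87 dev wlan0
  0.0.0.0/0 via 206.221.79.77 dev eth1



Longest prefix match for 185.73.120.169:
  /22 141.179.172.0: no
  /25 185.73.120.128: MATCH
  /22 42.41.0.0: no
  /14 213.60.0.0: no
  /0 0.0.0.0: MATCH
Selected: next-hop 129.196.72.85 via eth1 (matched /25)


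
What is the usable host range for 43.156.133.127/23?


Network: 43.156.132.0
Broadcast: 43.156.133.255
First usable = network + 1
Last usable = broadcast - 1
Range: 43.156.132.1 to 43.156.133.254


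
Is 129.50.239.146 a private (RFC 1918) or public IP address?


RFC 1918 private ranges:
  10.0.0.0/8 (10.0.0.0 - 10.255.255.255)
  172.16.0.0/12 (172.16.0.0 - 172.31.255.255)
  192.168.0.0/16 (192.168.0.0 - 192.168.255.255)
Public (not in any RFC 1918 range)


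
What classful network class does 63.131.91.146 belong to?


First octet: 63
Binary: 00111111
0xxxxxxx -> Class A (1-126)
Class A, default mask 255.0.0.0 (/8)


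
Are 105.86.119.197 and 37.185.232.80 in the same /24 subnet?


Mask: 255.255.255.0
105.86.119.197 AND mask = 105.86.119.0
37.185.232.80 AND mask = 37.185.232.0
No, different subnets (105.86.119.0 vs 37.185.232.0)


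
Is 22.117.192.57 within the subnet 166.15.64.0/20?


Subnet network: 166.15.64.0
Test IP AND mask: 22.117.192.0
No, 22.117.192.57 is not in 166.15.64.0/20


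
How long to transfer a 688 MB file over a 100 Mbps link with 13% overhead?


Effective throughput = 100 * (1 - 13/100) = 87 Mbps
File size in Mb = 688 * 8 = 5504 Mb
Time = 5504 / 87
Time = 63.2644 seconds


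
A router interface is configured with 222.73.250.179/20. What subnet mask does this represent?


/20 means 20 network bits, 12 host bits
Binary: 11111111111111111111000000000000
Mask: 255.255.240.0


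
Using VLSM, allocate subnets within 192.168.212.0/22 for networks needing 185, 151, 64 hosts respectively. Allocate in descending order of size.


185 hosts -> /24 (254 usable): 192.168.212.0/24
151 hosts -> /24 (254 usable): 192.168.213.0/24
64 hosts -> /25 (126 usable): 192.168.214.0/25
Allocation: 192.168.212.0/24 (185 hosts, 254 usable); 192.168.213.0/24 (151 hosts, 254 usable); 192.168.214.0/25 (64 hosts, 126 usable)


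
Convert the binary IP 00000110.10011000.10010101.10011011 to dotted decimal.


00000110 = 6
10011000 = 152
10010101 = 149
10011011 = 155
IP: 6.152.149.155


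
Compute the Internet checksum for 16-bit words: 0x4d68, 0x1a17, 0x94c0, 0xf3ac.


Sum all words (with carry folding):
+ 0x4d68 = 0x4d68
+ 0x1a17 = 0x677f
+ 0x94c0 = 0xfc3f
+ 0xf3ac = 0xefec
One's complement: ~0xefec
Checksum = 0x1013


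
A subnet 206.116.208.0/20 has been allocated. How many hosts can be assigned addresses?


Host bits = 32 - 20 = 12
Total addresses = 2^12 = 4096
Usable = total - 2 (network and broadcast)
Usable hosts: 4094


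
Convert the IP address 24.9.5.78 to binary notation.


24 = 00011000
9 = 00001001
5 = 00000101
78 = 01001110
Binary: 00011000.00001001.00000101.01001110


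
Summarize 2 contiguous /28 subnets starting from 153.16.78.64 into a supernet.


Original prefix: /28
Number of subnets: 2 = 2^1
New prefix = 28 - 1 = 27
Supernet: 153.16.78.64/27


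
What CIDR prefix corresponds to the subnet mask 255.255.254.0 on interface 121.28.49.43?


Binary: 11111111.11111111.11111110.00000000
Count leading 1s
Prefix: /23


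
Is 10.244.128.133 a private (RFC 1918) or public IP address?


RFC 1918 private ranges:
  10.0.0.0/8 (10.0.0.0 - 10.255.255.255)
  172.16.0.0/12 (172.16.0.0 - 172.31.255.255)
  192.168.0.0/16 (192.168.0.0 - 192.168.255.255)
Private (in 10.0.0.0/8)


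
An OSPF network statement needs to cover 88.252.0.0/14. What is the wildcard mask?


Subnet mask: 255.252.0.0
Wildcard = 255.255.255.255 - subnet mask
255 - 255 = 0
255 - 252 = 3
255 - 0 = 255
255 - 0 = 255
Wildcard: 0.3.255.255


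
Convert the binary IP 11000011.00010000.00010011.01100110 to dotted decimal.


11000011 = 195
00010000 = 16
00010011 = 19
01100110 = 102
IP: 195.16.19.102


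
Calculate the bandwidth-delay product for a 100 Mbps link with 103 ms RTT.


BDP = bandwidth * RTT
= 100 Mbps * 103 ms
= 100 * 1e6 * 103 / 1000 bits
= 10300000 bits
= 1287500 bytes
= 1257.3242 KB
BDP = 10300000 bits (1287500 bytes)


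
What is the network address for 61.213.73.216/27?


IP:   00111101.11010101.01001001.11011000
Mask: 11111111.11111111.11111111.11100000
AND operation:
Net:  00111101.11010101.01001001.11000000
Network: 61.213.73.192/27


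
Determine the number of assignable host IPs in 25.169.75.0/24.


Host bits = 32 - 24 = 8
Total addresses = 2^8 = 256
Usable = total - 2 (network and broadcast)
Usable hosts: 254


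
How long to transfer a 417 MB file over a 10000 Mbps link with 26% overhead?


Effective throughput = 10000 * (1 - 26/100) = 7400 Mbps
File size in Mb = 417 * 8 = 3336 Mb
Time = 3336 / 7400
Time = 0.4508 seconds


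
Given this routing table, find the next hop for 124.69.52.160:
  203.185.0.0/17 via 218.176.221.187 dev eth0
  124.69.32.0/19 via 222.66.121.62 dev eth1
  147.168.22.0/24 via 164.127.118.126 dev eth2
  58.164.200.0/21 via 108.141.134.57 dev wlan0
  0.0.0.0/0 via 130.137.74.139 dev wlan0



Longest prefix match for 124.69.52.160:
  /17 203.185.0.0: no
  /19 124.69.32.0: MATCH
  /24 147.168.22.0: no
  /21 58.164.200.0: no
  /0 0.0.0.0: MATCH
Selected: next-hop 222.66.121.62 via eth1 (matched /19)


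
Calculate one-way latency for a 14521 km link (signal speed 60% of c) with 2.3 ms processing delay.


Speed = 0.6 * 3e5 km/s = 180000 km/s
Propagation delay = 14521 / 180000 = 0.0807 s = 80.6722 ms
Processing delay = 2.3 ms
Total one-way latency = 82.9722 ms


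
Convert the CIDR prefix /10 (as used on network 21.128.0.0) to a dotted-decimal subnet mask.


/10 means 10 network bits, 22 host bits
Binary: 11111111110000000000000000000000
Mask: 255.192.0.0


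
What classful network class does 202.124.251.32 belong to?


First octet: 202
Binary: 11001010
110xxxxx -> Class C (192-223)
Class C, default mask 255.255.255.0 (/24)


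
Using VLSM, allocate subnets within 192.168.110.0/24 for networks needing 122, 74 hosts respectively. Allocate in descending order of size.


122 hosts -> /25 (126 usable): 192.168.110.0/25
74 hosts -> /25 (126 usable): 192.168.110.128/25
Allocation: 192.168.110.0/25 (122 hosts, 126 usable); 192.168.110.128/25 (74 hosts, 126 usable)


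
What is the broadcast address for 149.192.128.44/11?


Network: 149.192.0.0/11
Host bits = 21
Set all host bits to 1:
Broadcast: 149.223.255.255


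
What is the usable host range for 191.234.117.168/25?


Network: 191.234.117.128
Broadcast: 191.234.117.255
First usable = network + 1
Last usable = broadcast - 1
Range: 191.234.117.129 to 191.234.117.254


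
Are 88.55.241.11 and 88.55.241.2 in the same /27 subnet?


Mask: 255.255.255.224
88.55.241.11 AND mask = 88.55.241.0
88.55.241.2 AND mask = 88.55.241.0
Yes, same subnet (88.55.241.0)


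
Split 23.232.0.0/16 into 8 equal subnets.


New prefix = 16 + 3 = 19
Each subnet has 8192 addresses
  23.232.0.0/19
  23.232.32.0/19
  23.232.64.0/19
  23.232.96.0/19
  23.232.128.0/19
  23.232.160.0/19
  23.232.192.0/19
  23.232.224.0/19
Subnets: 23.232.0.0/19, 23.232.32.0/19, 23.232.64.0/19, 23.232.96.0/19, 23.232.128.0/19, 23.232.160.0/19, 23.232.192.0/19, 23.232.224.0/19


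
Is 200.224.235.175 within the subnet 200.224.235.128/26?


Subnet network: 200.224.235.128
Test IP AND mask: 200.224.235.128
Yes, 200.224.235.175 is in 200.224.235.128/26


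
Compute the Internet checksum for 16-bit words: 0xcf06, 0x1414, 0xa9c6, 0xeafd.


Sum all words (with carry folding):
+ 0xcf06 = 0xcf06
+ 0x1414 = 0xe31a
+ 0xa9c6 = 0x8ce1
+ 0xeafd = 0x77df
One's complement: ~0x77df
Checksum = 0x8820


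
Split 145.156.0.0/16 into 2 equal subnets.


New prefix = 16 + 1 = 17
Each subnet has 32768 addresses
  145.156.0.0/17
  145.156.128.0/17
Subnets: 145.156.0.0/17, 145.156.128.0/17


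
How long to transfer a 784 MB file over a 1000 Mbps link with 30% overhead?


Effective throughput = 1000 * (1 - 30/100) = 700 Mbps
File size in Mb = 784 * 8 = 6272 Mb
Time = 6272 / 700
Time = 8.96 seconds


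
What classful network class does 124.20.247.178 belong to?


First octet: 124
Binary: 01111100
0xxxxxxx -> Class A (1-126)
Class A, default mask 255.0.0.0 (/8)


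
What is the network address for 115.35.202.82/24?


IP:   01110011.00100011.11001010.01010010
Mask: 11111111.11111111.11111111.00000000
AND operation:
Net:  01110011.00100011.11001010.00000000
Network: 115.35.202.0/24


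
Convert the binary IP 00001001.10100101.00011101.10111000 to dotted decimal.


00001001 = 9
10100101 = 165
00011101 = 29
10111000 = 184
IP: 9.165.29.184


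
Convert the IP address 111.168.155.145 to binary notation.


111 = 01101111
168 = 10101000
155 = 10011011
145 = 10010001
Binary: 01101111.10101000.10011011.10010001


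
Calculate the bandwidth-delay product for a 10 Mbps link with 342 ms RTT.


BDP = bandwidth * RTT
= 10 Mbps * 342 ms
= 10 * 1e6 * 342 / 1000 bits
= 3420000 bits
= 427500 bytes
= 417.4805 KB
BDP = 3420000 bits (427500 bytes)


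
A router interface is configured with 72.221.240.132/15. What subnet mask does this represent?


/15 means 15 network bits, 17 host bits
Binary: 11111111111111100000000000000000
Mask: 255.254.0.0


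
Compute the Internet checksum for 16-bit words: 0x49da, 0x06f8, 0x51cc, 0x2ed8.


Sum all words (with carry folding):
+ 0x49da = 0x49da
+ 0x06f8 = 0x50d2
+ 0x51cc = 0xa29e
+ 0x2ed8 = 0xd176
One's complement: ~0xd176
Checksum = 0x2e89


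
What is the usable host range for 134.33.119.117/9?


Network: 134.0.0.0
Broadcast: 134.127.255.255
First usable = network + 1
Last usable = broadcast - 1
Range: 134.0.0.1 to 134.127.255.254


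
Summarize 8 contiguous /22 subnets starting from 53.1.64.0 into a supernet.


Original prefix: /22
Number of subnets: 8 = 2^3
New prefix = 22 - 3 = 19
Supernet: 53.1.64.0/19


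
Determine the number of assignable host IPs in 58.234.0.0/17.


Host bits = 32 - 17 = 15
Total addresses = 2^15 = 32768
Usable = total - 2 (network and broadcast)
Usable hosts: 32766


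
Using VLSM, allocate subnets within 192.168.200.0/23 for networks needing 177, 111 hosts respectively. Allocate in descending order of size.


177 hosts -> /24 (254 usable): 192.168.200.0/24
111 hosts -> /25 (126 usable): 192.168.201.0/25
Allocation: 192.168.200.0/24 (177 hosts, 254 usable); 192.168.201.0/25 (111 hosts, 126 usable)


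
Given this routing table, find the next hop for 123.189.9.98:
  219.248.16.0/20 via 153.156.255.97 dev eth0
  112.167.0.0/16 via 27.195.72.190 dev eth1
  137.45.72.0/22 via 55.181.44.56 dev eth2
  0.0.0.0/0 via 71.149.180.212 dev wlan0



Longest prefix match for 123.189.9.98:
  /20 219.248.16.0: no
  /16 112.167.0.0: no
  /22 137.45.72.0: no
  /0 0.0.0.0: MATCH
Selected: next-hop 71.149.180.212 via wlan0 (matched /0)


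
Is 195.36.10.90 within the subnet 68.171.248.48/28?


Subnet network: 68.171.248.48
Test IP AND mask: 195.36.10.80
No, 195.36.10.90 is not in 68.171.248.48/28


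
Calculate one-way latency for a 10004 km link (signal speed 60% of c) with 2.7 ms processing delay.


Speed = 0.6 * 3e5 km/s = 180000 km/s
Propagation delay = 10004 / 180000 = 0.0556 s = 55.5778 ms
Processing delay = 2.7 ms
Total one-way latency = 58.2778 ms


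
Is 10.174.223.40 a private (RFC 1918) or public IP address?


RFC 1918 private ranges:
  10.0.0.0/8 (10.0.0.0 - 10.255.255.255)
  172.16.0.0/12 (172.16.0.0 - 172.31.255.255)
  192.168.0.0/16 (192.168.0.0 - 192.168.255.255)
Private (in 10.0.0.0/8)


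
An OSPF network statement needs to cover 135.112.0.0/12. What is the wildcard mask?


Subnet mask: 255.240.0.0
Wildcard = 255.255.255.255 - subnet mask
255 - 255 = 0
255 - 240 = 15
255 - 0 = 255
255 - 0 = 255
Wildcard: 0.15.255.255


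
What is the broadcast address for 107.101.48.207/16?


Network: 107.101.0.0/16
Host bits = 16
Set all host bits to 1:
Broadcast: 107.101.255.255


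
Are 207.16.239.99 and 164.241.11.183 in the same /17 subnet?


Mask: 255.255.128.0
207.16.239.99 AND mask = 207.16.128.0
164.241.11.183 AND mask = 164.241.0.0
No, different subnets (207.16.128.0 vs 164.241.0.0)


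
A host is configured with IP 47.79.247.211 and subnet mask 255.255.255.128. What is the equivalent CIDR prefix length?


Binary: 11111111.11111111.11111111.10000000
Count leading 1s
Prefix: /25


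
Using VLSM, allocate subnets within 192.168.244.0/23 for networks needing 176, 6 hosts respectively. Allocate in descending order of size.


176 hosts -> /24 (254 usable): 192.168.244.0/24
6 hosts -> /29 (6 usable): 192.168.245.0/29
Allocation: 192.168.244.0/24 (176 hosts, 254 usable); 192.168.245.0/29 (6 hosts, 6 usable)


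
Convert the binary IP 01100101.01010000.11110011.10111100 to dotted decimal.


01100101 = 101
01010000 = 80
11110011 = 243
10111100 = 188
IP: 101.80.243.188


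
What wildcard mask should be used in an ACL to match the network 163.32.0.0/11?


Subnet mask: 255.224.0.0
Wildcard = 255.255.255.255 - subnet mask
255 - 255 = 0
255 - 224 = 31
255 - 0 = 255
255 - 0 = 255
Wildcard: 0.31.255.255


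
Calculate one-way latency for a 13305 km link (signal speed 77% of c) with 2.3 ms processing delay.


Speed = 0.77 * 3e5 km/s = 231000 km/s
Propagation delay = 13305 / 231000 = 0.0576 s = 57.5974 ms
Processing delay = 2.3 ms
Total one-way latency = 59.8974 ms


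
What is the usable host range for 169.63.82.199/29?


Network: 169.63.82.192
Broadcast: 169.63.82.199
First usable = network + 1
Last usable = broadcast - 1
Range: 169.63.82.193 to 169.63.82.198


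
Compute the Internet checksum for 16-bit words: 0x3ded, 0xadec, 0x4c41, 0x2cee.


Sum all words (with carry folding):
+ 0x3ded = 0x3ded
+ 0xadec = 0xebd9
+ 0x4c41 = 0x381b
+ 0x2cee = 0x6509
One's complement: ~0x6509
Checksum = 0x9af6


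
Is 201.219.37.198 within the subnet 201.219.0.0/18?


Subnet network: 201.219.0.0
Test IP AND mask: 201.219.0.0
Yes, 201.219.37.198 is in 201.219.0.0/18


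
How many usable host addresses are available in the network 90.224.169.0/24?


Host bits = 32 - 24 = 8
Total addresses = 2^8 = 256
Usable = total - 2 (network and broadcast)
Usable hosts: 254


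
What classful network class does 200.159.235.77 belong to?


First octet: 200
Binary: 11001000
110xxxxx -> Class C (192-223)
Class C, default mask 255.255.255.0 (/24)


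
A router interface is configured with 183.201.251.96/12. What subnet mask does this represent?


/12 means 12 network bits, 20 host bits
Binary: 11111111111100000000000000000000
Mask: 255.240.0.0


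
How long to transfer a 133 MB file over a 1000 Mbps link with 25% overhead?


Effective throughput = 1000 * (1 - 25/100) = 750 Mbps
File size in Mb = 133 * 8 = 1064 Mb
Time = 1064 / 750
Time = 1.4187 seconds


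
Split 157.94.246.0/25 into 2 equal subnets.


New prefix = 25 + 1 = 26
Each subnet has 64 addresses
  157.94.246.0/26
  157.94.246.64/26
Subnets: 157.94.246.0/26, 157.94.246.64/26


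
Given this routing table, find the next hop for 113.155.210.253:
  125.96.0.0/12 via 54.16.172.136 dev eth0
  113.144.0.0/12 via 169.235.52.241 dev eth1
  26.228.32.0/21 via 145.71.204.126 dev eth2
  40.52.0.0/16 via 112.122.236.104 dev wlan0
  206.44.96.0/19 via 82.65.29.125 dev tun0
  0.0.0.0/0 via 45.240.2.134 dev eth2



Longest prefix match for 113.155.210.253:
  /12 125.96.0.0: no
  /12 113.144.0.0: MATCH
  /21 26.228.32.0: no
  /16 40.52.0.0: no
  /19 206.44.96.0: no
  /0 0.0.0.0: MATCH
Selected: next-hop 169.235.52.241 via eth1 (matched /12)


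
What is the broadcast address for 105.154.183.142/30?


Network: 105.154.183.140/30
Host bits = 2
Set all host bits to 1:
Broadcast: 105.154.183.143


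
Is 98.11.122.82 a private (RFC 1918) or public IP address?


RFC 1918 private ranges:
  10.0.0.0/8 (10.0.0.0 - 10.255.255.255)
  172.16.0.0/12 (172.16.0.0 - 172.31.255.255)
  192.168.0.0/16 (192.168.0.0 - 192.168.255.255)
Public (not in any RFC 1918 range)


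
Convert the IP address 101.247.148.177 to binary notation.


101 = 01100101
247 = 11110111
148 = 10010100
177 = 10110001
Binary: 01100101.11110111.10010100.10110001


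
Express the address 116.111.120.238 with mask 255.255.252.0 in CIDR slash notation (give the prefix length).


Binary: 11111111.11111111.11111100.00000000
Count leading 1s
Prefix: /22


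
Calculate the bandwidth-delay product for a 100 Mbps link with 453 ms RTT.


BDP = bandwidth * RTT
= 100 Mbps * 453 ms
= 100 * 1e6 * 453 / 1000 bits
= 45300000 bits
= 5662500 bytes
= 5529.7852 KB
BDP = 45300000 bits (5662500 bytes)


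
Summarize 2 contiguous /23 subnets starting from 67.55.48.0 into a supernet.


Original prefix: /23
Number of subnets: 2 = 2^1
New prefix = 23 - 1 = 22
Supernet: 67.55.48.0/22


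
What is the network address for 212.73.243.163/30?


IP:   11010100.01001001.11110011.10100011
Mask: 11111111.11111111.11111111.11111100
AND operation:
Net:  11010100.01001001.11110011.10100000
Network: 212.73.243.160/30


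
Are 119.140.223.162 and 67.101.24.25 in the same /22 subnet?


Mask: 255.255.252.0
119.140.223.162 AND mask = 119.140.220.0
67.101.24.25 AND mask = 67.101.24.0
No, different subnets (119.140.220.0 vs 67.101.24.0)


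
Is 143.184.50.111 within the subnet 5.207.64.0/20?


Subnet network: 5.207.64.0
Test IP AND mask: 143.184.48.0
No, 143.184.50.111 is not in 5.207.64.0/20


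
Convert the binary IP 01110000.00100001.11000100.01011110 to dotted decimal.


01110000 = 112
00100001 = 33
11000100 = 196
01011110 = 94
IP: 112.33.196.94


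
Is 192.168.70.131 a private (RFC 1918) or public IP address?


RFC 1918 private ranges:
  10.0.0.0/8 (10.0.0.0 - 10.255.255.255)
  172.16.0.0/12 (172.16.0.0 - 172.31.255.255)
  192.168.0.0/16 (192.168.0.0 - 192.168.255.255)
Private (in 192.168.0.0/16)


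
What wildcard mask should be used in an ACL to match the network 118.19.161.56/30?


Subnet mask: 255.255.255.252
Wildcard = 255.255.255.255 - subnet mask
255 - 255 = 0
255 - 255 = 0
255 - 255 = 0
255 - 252 = 3
Wildcard: 0.0.0.3


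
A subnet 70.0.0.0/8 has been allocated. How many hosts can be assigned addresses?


Host bits = 32 - 8 = 24
Total addresses = 2^24 = 16777216
Usable = total - 2 (network and broadcast)
Usable hosts: 16777214


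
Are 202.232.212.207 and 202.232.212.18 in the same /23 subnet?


Mask: 255.255.254.0
202.232.212.207 AND mask = 202.232.212.0
202.232.212.18 AND mask = 202.232.212.0
Yes, same subnet (202.232.212.0)


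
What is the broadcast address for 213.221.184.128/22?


Network: 213.221.184.0/22
Host bits = 10
Set all host bits to 1:
Broadcast: 213.221.187.255


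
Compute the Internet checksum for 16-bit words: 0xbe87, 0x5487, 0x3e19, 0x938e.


Sum all words (with carry folding):
+ 0xbe87 = 0xbe87
+ 0x5487 = 0x130f
+ 0x3e19 = 0x5128
+ 0x938e = 0xe4b6
One's complement: ~0xe4b6
Checksum = 0x1b49


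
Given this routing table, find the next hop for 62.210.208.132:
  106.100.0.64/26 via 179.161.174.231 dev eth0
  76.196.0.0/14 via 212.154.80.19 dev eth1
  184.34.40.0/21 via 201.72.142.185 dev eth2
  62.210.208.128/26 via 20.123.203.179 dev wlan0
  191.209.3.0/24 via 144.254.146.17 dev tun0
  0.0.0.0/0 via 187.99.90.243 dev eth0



Longest prefix match for 62.210.208.132:
  /26 106.100.0.64: no
  /14 76.196.0.0: no
  /21 184.34.40.0: no
  /26 62.210.208.128: MATCH
  /24 191.209.3.0: no
  /0 0.0.0.0: MATCH
Selected: next-hop 20.123.203.179 via wlan0 (matched /26)


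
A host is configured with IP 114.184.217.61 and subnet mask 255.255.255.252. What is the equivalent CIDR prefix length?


Binary: 11111111.11111111.11111111.11111100
Count leading 1s
Prefix: /30


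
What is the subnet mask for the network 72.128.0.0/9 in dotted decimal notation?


/9 means 9 network bits, 23 host bits
Binary: 11111111100000000000000000000000
Mask: 255.128.0.0


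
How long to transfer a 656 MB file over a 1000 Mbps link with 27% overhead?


Effective throughput = 1000 * (1 - 27/100) = 730 Mbps
File size in Mb = 656 * 8 = 5248 Mb
Time = 5248 / 730
Time = 7.189 seconds


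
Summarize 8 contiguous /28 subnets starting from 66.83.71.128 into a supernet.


Original prefix: /28
Number of subnets: 8 = 2^3
New prefix = 28 - 3 = 25
Supernet: 66.83.71.128/25


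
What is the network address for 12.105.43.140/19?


IP:   00001100.01101001.00101011.10001100
Mask: 11111111.11111111.11100000.00000000
AND operation:
Net:  00001100.01101001.00100000.00000000
Network: 12.105.32.0/19


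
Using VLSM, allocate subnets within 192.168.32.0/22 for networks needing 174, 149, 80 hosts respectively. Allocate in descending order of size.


174 hosts -> /24 (254 usable): 192.168.32.0/24
149 hosts -> /24 (254 usable): 192.168.33.0/24
80 hosts -> /25 (126 usable): 192.168.34.0/25
Allocation: 192.168.32.0/24 (174 hosts, 254 usable); 192.168.33.0/24 (149 hosts, 254 usable); 192.168.34.0/25 (80 hosts, 126 usable)


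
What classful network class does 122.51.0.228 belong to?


First octet: 122
Binary: 01111010
0xxxxxxx -> Class A (1-126)
Class A, default mask 255.0.0.0 (/8)


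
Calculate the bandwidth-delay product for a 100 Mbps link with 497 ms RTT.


BDP = bandwidth * RTT
= 100 Mbps * 497 ms
= 100 * 1e6 * 497 / 1000 bits
= 49700000 bits
= 6212500 bytes
= 6066.8945 KB
BDP = 49700000 bits (6212500 bytes)


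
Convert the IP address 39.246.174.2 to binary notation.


39 = 00100111
246 = 11110110
174 = 10101110
2 = 00000010
Binary: 00100111.11110110.10101110.00000010


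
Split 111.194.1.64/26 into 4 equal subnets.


New prefix = 26 + 2 = 28
Each subnet has 16 addresses
  111.194.1.64/28
  111.194.1.80/28
  111.194.1.96/28
  111.194.1.112/28
Subnets: 111.194.1.64/28, 111.194.1.80/28, 111.194.1.96/28, 111.194.1.112/28


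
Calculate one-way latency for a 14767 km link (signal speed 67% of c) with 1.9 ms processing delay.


Speed = 0.67 * 3e5 km/s = 201000 km/s
Propagation delay = 14767 / 201000 = 0.0735 s = 73.4677 ms
Processing delay = 1.9 ms
Total one-way latency = 75.3677 ms


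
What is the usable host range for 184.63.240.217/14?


Network: 184.60.0.0
Broadcast: 184.63.255.255
First usable = network + 1
Last usable = broadcast - 1
Range: 184.60.0.1 to 184.63.255.254


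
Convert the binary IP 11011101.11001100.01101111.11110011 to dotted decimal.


11011101 = 221
11001100 = 204
01101111 = 111
11110011 = 243
IP: 221.204.111.243


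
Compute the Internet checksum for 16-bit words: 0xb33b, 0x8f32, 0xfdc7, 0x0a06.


Sum all words (with carry folding):
+ 0xb33b = 0xb33b
+ 0x8f32 = 0x426e
+ 0xfdc7 = 0x4036
+ 0x0a06 = 0x4a3c
One's complement: ~0x4a3c
Checksum = 0xb5c3


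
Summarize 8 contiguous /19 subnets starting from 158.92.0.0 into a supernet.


Original prefix: /19
Number of subnets: 8 = 2^3
New prefix = 19 - 3 = 16
Supernet: 158.92.0.0/16


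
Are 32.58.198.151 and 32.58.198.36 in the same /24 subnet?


Mask: 255.255.255.0
32.58.198.151 AND mask = 32.58.198.0
32.58.198.36 AND mask = 32.58.198.0
Yes, same subnet (32.58.198.0)


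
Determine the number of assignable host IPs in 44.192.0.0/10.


Host bits = 32 - 10 = 22
Total addresses = 2^22 = 4194304
Usable = total - 2 (network and broadcast)
Usable hosts: 4194302


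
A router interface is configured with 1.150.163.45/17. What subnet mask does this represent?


/17 means 17 network bits, 15 host bits
Binary: 11111111111111111000000000000000
Mask: 255.255.128.0


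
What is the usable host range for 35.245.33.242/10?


Network: 35.192.0.0
Broadcast: 35.255.255.255
First usable = network + 1
Last usable = broadcast - 1
Range: 35.192.0.1 to 35.255.255.254


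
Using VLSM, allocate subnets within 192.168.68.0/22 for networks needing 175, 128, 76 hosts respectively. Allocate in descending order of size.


175 hosts -> /24 (254 usable): 192.168.68.0/24
128 hosts -> /24 (254 usable): 192.168.69.0/24
76 hosts -> /25 (126 usable): 192.168.70.0/25
Allocation: 192.168.68.0/24 (175 hosts, 254 usable); 192.168.69.0/24 (128 hosts, 254 usable); 192.168.70.0/25 (76 hosts, 126 usable)


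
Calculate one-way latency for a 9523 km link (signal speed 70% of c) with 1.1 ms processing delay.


Speed = 0.7 * 3e5 km/s = 210000 km/s
Propagation delay = 9523 / 210000 = 0.0453 s = 45.3476 ms
Processing delay = 1.1 ms
Total one-way latency = 46.4476 ms


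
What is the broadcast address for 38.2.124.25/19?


Network: 38.2.96.0/19
Host bits = 13
Set all host bits to 1:
Broadcast: 38.2.127.255


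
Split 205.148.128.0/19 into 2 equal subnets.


New prefix = 19 + 1 = 20
Each subnet has 4096 addresses
  205.148.128.0/20
  205.148.144.0/20
Subnets: 205.148.128.0/20, 205.148.144.0/20


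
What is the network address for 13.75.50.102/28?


IP:   00001101.01001011.00110010.01100110
Mask: 11111111.11111111.11111111.11110000
AND operation:
Net:  00001101.01001011.00110010.01100000
Network: 13.75.50.96/28


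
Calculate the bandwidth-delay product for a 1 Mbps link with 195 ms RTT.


BDP = bandwidth * RTT
= 1 Mbps * 195 ms
= 1 * 1e6 * 195 / 1000 bits
= 195000 bits
= 24375 bytes
= 23.8037 KB
BDP = 195000 bits (24375 bytes)


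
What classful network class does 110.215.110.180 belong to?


First octet: 110
Binary: 01101110
0xxxxxxx -> Class A (1-126)
Class A, default mask 255.0.0.0 (/8)


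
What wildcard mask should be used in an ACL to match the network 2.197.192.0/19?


Subnet mask: 255.255.224.0
Wildcard = 255.255.255.255 - subnet mask
255 - 255 = 0
255 - 255 = 0
255 - 224 = 31
255 - 0 = 255
Wildcard: 0.0.31.255


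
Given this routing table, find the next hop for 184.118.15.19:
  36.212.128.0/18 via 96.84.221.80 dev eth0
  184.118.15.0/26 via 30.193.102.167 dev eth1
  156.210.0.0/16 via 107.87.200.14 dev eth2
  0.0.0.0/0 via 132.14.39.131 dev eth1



Longest prefix match for 184.118.15.19:
  /18 36.212.128.0: no
  /26 184.118.15.0: MATCH
  /16 156.210.0.0: no
  /0 0.0.0.0: MATCH
Selected: next-hop 30.193.102.167 via eth1 (matched /26)


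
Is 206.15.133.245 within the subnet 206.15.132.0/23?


Subnet network: 206.15.132.0
Test IP AND mask: 206.15.132.0
Yes, 206.15.133.245 is in 206.15.132.0/23


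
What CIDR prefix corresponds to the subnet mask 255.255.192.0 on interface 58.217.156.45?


Binary: 11111111.11111111.11000000.00000000
Count leading 1s
Prefix: /18


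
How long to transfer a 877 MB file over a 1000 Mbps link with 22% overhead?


Effective throughput = 1000 * (1 - 22/100) = 780 Mbps
File size in Mb = 877 * 8 = 7016 Mb
Time = 7016 / 780
Time = 8.9949 seconds


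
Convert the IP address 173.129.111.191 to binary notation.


173 = 10101101
129 = 10000001
111 = 01101111
191 = 10111111
Binary: 10101101.10000001.01101111.10111111


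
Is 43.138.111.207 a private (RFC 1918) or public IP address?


RFC 1918 private ranges:
  10.0.0.0/8 (10.0.0.0 - 10.255.255.255)
  172.16.0.0/12 (172.16.0.0 - 172.31.255.255)
  192.168.0.0/16 (192.168.0.0 - 192.168.255.255)
Public (not in any RFC 1918 range)


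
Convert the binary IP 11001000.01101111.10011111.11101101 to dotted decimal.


11001000 = 200
01101111 = 111
10011111 = 159
11101101 = 237
IP: 200.111.159.237


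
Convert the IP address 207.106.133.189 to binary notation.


207 = 11001111
106 = 01101010
133 = 10000101
189 = 10111101
Binary: 11001111.01101010.10000101.10111101


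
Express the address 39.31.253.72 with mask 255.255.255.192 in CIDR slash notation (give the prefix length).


Binary: 11111111.11111111.11111111.11000000
Count leading 1s
Prefix: /26


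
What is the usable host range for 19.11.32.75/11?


Network: 19.0.0.0
Broadcast: 19.31.255.255
First usable = network + 1
Last usable = broadcast - 1
Range: 19.0.0.1 to 19.31.255.254


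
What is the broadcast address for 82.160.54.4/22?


Network: 82.160.52.0/22
Host bits = 10
Set all host bits to 1:
Broadcast: 82.160.55.255


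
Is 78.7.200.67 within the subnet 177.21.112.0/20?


Subnet network: 177.21.112.0
Test IP AND mask: 78.7.192.0
No, 78.7.200.67 is not in 177.21.112.0/20


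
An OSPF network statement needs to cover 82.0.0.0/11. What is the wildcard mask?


Subnet mask: 255.224.0.0
Wildcard = 255.255.255.255 - subnet mask
255 - 255 = 0
255 - 224 = 31
255 - 0 = 255
255 - 0 = 255
Wildcard: 0.31.255.255


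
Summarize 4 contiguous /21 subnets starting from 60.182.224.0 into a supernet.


Original prefix: /21
Number of subnets: 4 = 2^2
New prefix = 21 - 2 = 19
Supernet: 60.182.224.0/19


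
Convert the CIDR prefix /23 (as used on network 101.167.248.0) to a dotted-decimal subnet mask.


/23 means 23 network bits, 9 host bits
Binary: 11111111111111111111111000000000
Mask: 255.255.254.0


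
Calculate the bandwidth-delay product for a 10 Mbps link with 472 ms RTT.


BDP = bandwidth * RTT
= 10 Mbps * 472 ms
= 10 * 1e6 * 472 / 1000 bits
= 4720000 bits
= 590000 bytes
= 576.1719 KB
BDP = 4720000 bits (590000 bytes)


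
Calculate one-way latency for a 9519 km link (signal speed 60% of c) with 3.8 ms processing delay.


Speed = 0.6 * 3e5 km/s = 180000 km/s
Propagation delay = 9519 / 180000 = 0.0529 s = 52.8833 ms
Processing delay = 3.8 ms
Total one-way latency = 56.6833 ms


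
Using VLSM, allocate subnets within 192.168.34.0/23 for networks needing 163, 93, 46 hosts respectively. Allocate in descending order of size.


163 hosts -> /24 (254 usable): 192.168.34.0/24
93 hosts -> /25 (126 usable): 192.168.35.0/25
46 hosts -> /26 (62 usable): 192.168.35.128/26
Allocation: 192.168.34.0/24 (163 hosts, 254 usable); 192.168.35.0/25 (93 hosts, 126 usable); 192.168.35.128/26 (46 hosts, 62 usable)


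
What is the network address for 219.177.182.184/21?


IP:   11011011.10110001.10110110.10111000
Mask: 11111111.11111111.11111000.00000000
AND operation:
Net:  11011011.10110001.10110000.00000000
Network: 219.177.176.0/21


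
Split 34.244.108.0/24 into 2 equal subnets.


New prefix = 24 + 1 = 25
Each subnet has 128 addresses
  34.244.108.0/25
  34.244.108.128/25
Subnets: 34.244.108.0/25, 34.244.108.128/25


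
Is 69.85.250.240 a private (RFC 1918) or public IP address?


RFC 1918 private ranges:
  10.0.0.0/8 (10.0.0.0 - 10.255.255.255)
  172.16.0.0/12 (172.16.0.0 - 172.31.255.255)
  192.168.0.0/16 (192.168.0.0 - 192.168.255.255)
Public (not in any RFC 1918 range)


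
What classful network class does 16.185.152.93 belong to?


First octet: 16
Binary: 00010000
0xxxxxxx -> Class A (1-126)
Class A, default mask 255.0.0.0 (/8)


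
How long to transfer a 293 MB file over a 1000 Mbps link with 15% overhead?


Effective throughput = 1000 * (1 - 15/100) = 850 Mbps
File size in Mb = 293 * 8 = 2344 Mb
Time = 2344 / 850
Time = 2.7576 seconds


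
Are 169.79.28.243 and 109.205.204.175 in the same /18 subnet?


Mask: 255.255.192.0
169.79.28.243 AND mask = 169.79.0.0
109.205.204.175 AND mask = 109.205.192.0
No, different subnets (169.79.0.0 vs 109.205.192.0)


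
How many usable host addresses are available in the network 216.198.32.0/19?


Host bits = 32 - 19 = 13
Total addresses = 2^13 = 8192
Usable = total - 2 (network and broadcast)
Usable hosts: 8190


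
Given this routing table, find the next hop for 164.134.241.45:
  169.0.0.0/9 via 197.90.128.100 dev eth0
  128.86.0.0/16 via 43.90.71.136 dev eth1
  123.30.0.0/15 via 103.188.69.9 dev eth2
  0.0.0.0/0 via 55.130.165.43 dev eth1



Longest prefix match for 164.134.241.45:
  /9 169.0.0.0: no
  /16 128.86.0.0: no
  /15 123.30.0.0: no
  /0 0.0.0.0: MATCH
Selected: next-hop 55.130.165.43 via eth1 (matched /0)


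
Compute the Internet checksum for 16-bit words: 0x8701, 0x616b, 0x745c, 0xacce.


Sum all words (with carry folding):
+ 0x8701 = 0x8701
+ 0x616b = 0xe86c
+ 0x745c = 0x5cc9
+ 0xacce = 0x0998
One's complement: ~0x0998
Checksum = 0xf667


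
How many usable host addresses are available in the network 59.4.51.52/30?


Host bits = 32 - 30 = 2
Total addresses = 2^2 = 4
Usable = total - 2 (network and broadcast)
Usable hosts: 2


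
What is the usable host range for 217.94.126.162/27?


Network: 217.94.126.160
Broadcast: 217.94.126.191
First usable = network + 1
Last usable = broadcast - 1
Range: 217.94.126.161 to 217.94.126.190


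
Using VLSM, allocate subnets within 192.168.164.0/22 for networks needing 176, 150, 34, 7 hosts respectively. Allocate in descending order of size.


176 hosts -> /24 (254 usable): 192.168.164.0/24
150 hosts -> /24 (254 usable): 192.168.165.0/24
34 hosts -> /26 (62 usable): 192.168.166.0/26
7 hosts -> /28 (14 usable): 192.168.166.64/28
Allocation: 192.168.164.0/24 (176 hosts, 254 usable); 192.168.165.0/24 (150 hosts, 254 usable); 192.168.166.0/26 (34 hosts, 62 usable); 192.168.166.64/28 (7 hosts, 14 usable)


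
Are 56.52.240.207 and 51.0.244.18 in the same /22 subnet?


Mask: 255.255.252.0
56.52.240.207 AND mask = 56.52.240.0
51.0.244.18 AND mask = 51.0.244.0
No, different subnets (56.52.240.0 vs 51.0.244.0)


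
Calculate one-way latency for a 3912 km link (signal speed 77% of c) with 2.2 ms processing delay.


Speed = 0.77 * 3e5 km/s = 231000 km/s
Propagation delay = 3912 / 231000 = 0.0169 s = 16.9351 ms
Processing delay = 2.2 ms
Total one-way latency = 19.1351 ms


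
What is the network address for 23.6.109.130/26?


IP:   00010111.00000110.01101101.10000010
Mask: 11111111.11111111.11111111.11000000
AND operation:
Net:  00010111.00000110.01101101.10000000
Network: 23.6.109.128/26


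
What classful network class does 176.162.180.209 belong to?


First octet: 176
Binary: 10110000
10xxxxxx -> Class B (128-191)
Class B, default mask 255.255.0.0 (/16)


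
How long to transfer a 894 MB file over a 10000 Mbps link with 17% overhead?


Effective throughput = 10000 * (1 - 17/100) = 8300 Mbps
File size in Mb = 894 * 8 = 7152 Mb
Time = 7152 / 8300
Time = 0.8617 seconds


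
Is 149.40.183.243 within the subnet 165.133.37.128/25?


Subnet network: 165.133.37.128
Test IP AND mask: 149.40.183.128
No, 149.40.183.243 is not in 165.133.37.128/25


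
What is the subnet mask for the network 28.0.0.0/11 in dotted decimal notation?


/11 means 11 network bits, 21 host bits
Binary: 11111111111000000000000000000000
Mask: 255.224.0.0


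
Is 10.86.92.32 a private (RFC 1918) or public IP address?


RFC 1918 private ranges:
  10.0.0.0/8 (10.0.0.0 - 10.255.255.255)
  172.16.0.0/12 (172.16.0.0 - 172.31.255.255)
  192.168.0.0/16 (192.168.0.0 - 192.168.255.255)
Private (in 10.0.0.0/8)


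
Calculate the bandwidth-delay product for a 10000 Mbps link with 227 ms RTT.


BDP = bandwidth * RTT
= 10000 Mbps * 227 ms
= 10000 * 1e6 * 227 / 1000 bits
= 2270000000 bits
= 283750000 bytes
= 277099.6094 KB
BDP = 2270000000 bits (283750000 bytes)


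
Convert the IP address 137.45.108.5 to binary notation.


137 = 10001001
45 = 00101101
108 = 01101100
5 = 00000101
Binary: 10001001.00101101.01101100.00000101


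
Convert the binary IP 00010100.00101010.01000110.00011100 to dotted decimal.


00010100 = 20
00101010 = 42
01000110 = 70
00011100 = 28
IP: 20.42.70.28


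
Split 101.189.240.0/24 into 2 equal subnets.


New prefix = 24 + 1 = 25
Each subnet has 128 addresses
  101.189.240.0/25
  101.189.240.128/25
Subnets: 101.189.240.0/25, 101.189.240.128/25


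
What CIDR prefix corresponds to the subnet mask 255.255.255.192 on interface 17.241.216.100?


Binary: 11111111.11111111.11111111.11000000
Count leading 1s
Prefix: /26


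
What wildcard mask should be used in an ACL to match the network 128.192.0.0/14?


Subnet mask: 255.252.0.0
Wildcard = 255.255.255.255 - subnet mask
255 - 255 = 0
255 - 252 = 3
255 - 0 = 255
255 - 0 = 255
Wildcard: 0.3.255.255


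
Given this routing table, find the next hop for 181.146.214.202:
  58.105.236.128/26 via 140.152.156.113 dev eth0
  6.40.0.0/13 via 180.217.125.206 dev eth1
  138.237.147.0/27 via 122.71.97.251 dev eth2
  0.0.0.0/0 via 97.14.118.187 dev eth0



Longest prefix match for 181.146.214.202:
  /26 58.105.236.128: no
  /13 6.40.0.0: no
  /27 138.237.147.0: no
  /0 0.0.0.0: MATCH
Selected: next-hop 97.14.118.187 via eth0 (matched /0)


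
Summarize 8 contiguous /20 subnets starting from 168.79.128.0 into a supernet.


Original prefix: /20
Number of subnets: 8 = 2^3
New prefix = 20 - 3 = 17
Supernet: 168.79.128.0/17


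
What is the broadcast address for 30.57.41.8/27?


Network: 30.57.41.0/27
Host bits = 5
Set all host bits to 1:
Broadcast: 30.57.41.31


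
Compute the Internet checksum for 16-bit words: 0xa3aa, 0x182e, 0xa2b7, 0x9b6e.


Sum all words (with carry folding):
+ 0xa3aa = 0xa3aa
+ 0x182e = 0xbbd8
+ 0xa2b7 = 0x5e90
+ 0x9b6e = 0xf9fe
One's complement: ~0xf9fe
Checksum = 0x0601


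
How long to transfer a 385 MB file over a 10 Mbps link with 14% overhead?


Effective throughput = 10 * (1 - 14/100) = 8.6 Mbps
File size in Mb = 385 * 8 = 3080 Mb
Time = 3080 / 8.6
Time = 358.1395 seconds


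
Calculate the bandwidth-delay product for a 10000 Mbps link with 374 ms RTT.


BDP = bandwidth * RTT
= 10000 Mbps * 374 ms
= 10000 * 1e6 * 374 / 1000 bits
= 3740000000 bits
= 467500000 bytes
= 456542.9688 KB
BDP = 3740000000 bits (467500000 bytes)


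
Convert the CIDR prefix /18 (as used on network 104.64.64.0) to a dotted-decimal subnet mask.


/18 means 18 network bits, 14 host bits
Binary: 11111111111111111100000000000000
Mask: 255.255.192.0


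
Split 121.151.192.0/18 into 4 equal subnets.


New prefix = 18 + 2 = 20
Each subnet has 4096 addresses
  121.151.192.0/20
  121.151.208.0/20
  121.151.224.0/20
  121.151.240.0/20
Subnets: 121.151.192.0/20, 121.151.208.0/20, 121.151.224.0/20, 121.151.240.0/20


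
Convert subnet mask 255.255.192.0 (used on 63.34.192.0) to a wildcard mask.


Subnet mask: 255.255.192.0
Wildcard = 255.255.255.255 - subnet mask
255 - 255 = 0
255 - 255 = 0
255 - 192 = 63
255 - 0 = 255
Wildcard: 0.0.63.255
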